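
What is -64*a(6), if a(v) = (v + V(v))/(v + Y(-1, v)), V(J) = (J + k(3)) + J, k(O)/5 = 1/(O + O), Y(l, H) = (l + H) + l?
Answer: -1808/15 ≈ -120.53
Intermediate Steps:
Y(l, H) = H + 2*l (Y(l, H) = (H + l) + l = H + 2*l)
k(O) = 5/(2*O) (k(O) = 5/(O + O) = 5/((2*O)) = 5*(1/(2*O)) = 5/(2*O))
V(J) = ⅚ + 2*J (V(J) = (J + (5/2)/3) + J = (J + (5/2)*(⅓)) + J = (J + ⅚) + J = (⅚ + J) + J = ⅚ + 2*J)
a(v) = (⅚ + 3*v)/(-2 + 2*v) (a(v) = (v + (⅚ + 2*v))/(v + (v + 2*(-1))) = (⅚ + 3*v)/(v + (v - 2)) = (⅚ + 3*v)/(v + (-2 + v)) = (⅚ + 3*v)/(-2 + 2*v))
-64*a(6) = -16*(5 + 18*6)/(3*(-1 + 6)) = -16*(5 + 108)/(3*5) = -16*113/(3*5) = -64*113/60 = -1808/15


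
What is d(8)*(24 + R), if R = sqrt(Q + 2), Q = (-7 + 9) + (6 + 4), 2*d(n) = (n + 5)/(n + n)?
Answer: 39/4 + 13*sqrt(14)/32 ≈ 11.270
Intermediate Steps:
d(n) = (5 + n)/(4*n) (d(n) = ((n + 5)/(n + n))/2 = ((5 + n)/((2*n)))/2 = ((5 + n)*(1/(2*n)))/2 = ((5 + n)/(2*n))/2 = (5 + n)/(4*n))
Q = 12 (Q = 2 + 10 = 12)
R = sqrt(14) (R = sqrt(12 + 2) = sqrt(14) ≈ 3.7417)
d(8)*(24 + R) = ((1/4)*(5 + 8)/8)*(24 + sqrt(14)) = ((1/4)*(1/8)*13)*(24 + sqrt(14)) = 13*(24 + sqrt(14))/32 = 39/4 + 13*sqrt(14)/32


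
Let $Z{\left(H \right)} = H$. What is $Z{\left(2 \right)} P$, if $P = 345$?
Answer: $690$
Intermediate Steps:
$Z{\left(2 \right)} P = 2 \cdot 345 = 690$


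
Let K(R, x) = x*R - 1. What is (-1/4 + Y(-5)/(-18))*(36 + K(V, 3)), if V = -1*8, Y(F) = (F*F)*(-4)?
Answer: 2101/36 ≈ 58.361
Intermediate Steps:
Y(F) = -4*F² (Y(F) = F²*(-4) = -4*F²)
V = -8
K(R, x) = -1 + R*x (K(R, x) = R*x - 1 = -1 + R*x)
(-1/4 + Y(-5)/(-18))*(36 + K(V, 3)) = (-1/4 - 4*(-5)²/(-18))*(36 + (-1 - 8*3)) = (-1*¼ - 4*25*(-1/18))*(36 + (-1 - 24)) = (-¼ - 100*(-1/18))*(36 - 25) = (-¼ + 50/9)*11 = (191/36)*11 = 2101/36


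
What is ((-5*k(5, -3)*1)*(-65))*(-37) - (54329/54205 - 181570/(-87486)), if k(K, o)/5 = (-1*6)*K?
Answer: 4276845054416878/2371089315 ≈ 1.8037e+6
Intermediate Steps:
k(K, o) = -30*K (k(K, o) = 5*((-1*6)*K) = 5*(-6*K) = -30*K)
((-5*k(5, -3)*1)*(-65))*(-37) - (54329/54205 - 181570/(-87486)) = ((-(-150)*5*1)*(-65))*(-37) - (54329/54205 - 181570/(-87486)) = ((-5*(-150)*1)*(-65))*(-37) - (54329*(1/54205) - 181570*(-1/87486)) = ((750*1)*(-65))*(-37) - (54329/54205 + 90785/43743) = (750*(-65))*(-37) - 1*7297514372/2371089315 = -48750*(-37) - 7297514372/2371089315 = 1803750 - 7297514372/2371089315 = 4276845054416878/2371089315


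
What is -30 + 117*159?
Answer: 18573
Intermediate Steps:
-30 + 117*159 = -30 + 18603 = 18573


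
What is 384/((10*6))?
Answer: 32/5 ≈ 6.4000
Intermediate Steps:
384/((10*6)) = 384/60 = 384*(1/60) = 32/5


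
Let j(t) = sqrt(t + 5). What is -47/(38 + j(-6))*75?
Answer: -26790/289 + 705*I/289 ≈ -92.699 + 2.4394*I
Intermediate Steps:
j(t) = sqrt(5 + t)
-47/(38 + j(-6))*75 = -47/(38 + sqrt(5 - 6))*75 = -47/(38 + sqrt(-1))*75 = -47*(38 - I)/1445*75 = -705*(38 - I)/289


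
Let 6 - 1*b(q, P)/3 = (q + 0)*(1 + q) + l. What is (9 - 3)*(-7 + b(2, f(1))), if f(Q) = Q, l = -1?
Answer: -24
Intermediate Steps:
b(q, P) = 21 - 3*q*(1 + q) (b(q, P) = 18 - 3*((q + 0)*(1 + q) - 1) = 18 - 3*(q*(1 + q) - 1) = 18 - 3*(-1 + q*(1 + q)) = 18 + (3 - 3*q*(1 + q)) = 21 - 3*q*(1 + q))
(9 - 3)*(-7 + b(2, f(1))) = (9 - 3)*(-7 + (21 - 3*2 - 3*2²)) = 6*(-7 + (21 - 6 - 3*4)) = 6*(-7 + (21 - 6 - 12)) = 6*(-7 + 3) = 6*(-4) = -24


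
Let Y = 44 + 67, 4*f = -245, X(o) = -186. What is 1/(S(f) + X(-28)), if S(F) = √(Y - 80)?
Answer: -6/1115 - √31/34565 ≈ -0.0055422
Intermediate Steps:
f = -245/4 (f = (¼)*(-245) = -245/4 ≈ -61.250)
Y = 111
S(F) = √31 (S(F) = √(111 - 80) = √31)
1/(S(f) + X(-28)) = 1/(√31 - 186) = 1/(-186 + √31)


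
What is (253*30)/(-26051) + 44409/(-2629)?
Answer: -4924071/286561 ≈ -17.183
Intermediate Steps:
(253*30)/(-26051) + 44409/(-2629) = 7590*(-1/26051) + 44409*(-1/2629) = -7590/26051 - 44409/2629 = -4924071/286561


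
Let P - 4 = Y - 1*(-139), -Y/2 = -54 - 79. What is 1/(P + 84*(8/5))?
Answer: 5/2717 ≈ 0.0018403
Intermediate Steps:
Y = 266 (Y = -2*(-54 - 79) = -2*(-133) = 266)
P = 409 (P = 4 + (266 - 1*(-139)) = 4 + (266 + 139) = 4 + 405 = 409)
1/(P + 84*(8/5)) = 1/(409 + 84*(8/5)) = 1/(409 + 672/5) = 1/(2717/5) = 5/2717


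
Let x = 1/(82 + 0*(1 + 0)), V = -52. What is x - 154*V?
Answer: 656657/82 ≈ 8008.0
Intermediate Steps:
x = 1/82 (x = 1/(82 + 0*1) = 1/(82 + 0) = 1/82 ≈ 0.012195)
x - 154*V = 1/82 - 154*(-52) = 1/82 + 8008 = 656657/82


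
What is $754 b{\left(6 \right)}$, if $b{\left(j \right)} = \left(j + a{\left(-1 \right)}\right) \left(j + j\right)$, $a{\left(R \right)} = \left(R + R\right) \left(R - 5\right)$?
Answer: $162864$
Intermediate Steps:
$a{\left(R \right)} = 2 R \left(-5 + R\right)$
$b{\left(j \right)} = 2 j \left(12 + j\right)$ ($b{\left(j \right)} = \left(j + 2 \left(-1\right) \left(-5 - 1\right)\right) \left(j + j\right) = \left(j + 2 \left(-1\right) \left(-6\right)\right) 2 j = \left(j + 12\right) 2 j = \left(12 + j\right) 2 j = 2 j \left(12 + j\right)$)
$754 b{\left(6 \right)} = 754 \cdot 2 \cdot 6 \left(12 + 6\right) = 754 \cdot 2 \cdot 6 \cdot 18 = 754 \cdot 216 = 162864$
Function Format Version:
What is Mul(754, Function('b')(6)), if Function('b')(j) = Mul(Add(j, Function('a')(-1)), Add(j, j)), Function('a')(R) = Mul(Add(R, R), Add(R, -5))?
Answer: 162864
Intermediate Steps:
Function('a')(R) = Mul(2, R, Add(-5, R)) (Function('a')(R) = Mul(Mul(2, R), Add(-5, R)) = Mul(2, R, Add(-5, R)))
Function('b')(j) = Mul(2, j, Add(12, j)) (Function('b')(j) = Mul(Add(j, Mul(2, -1, Add(-5, -1))), Add(j, j)) = Mul(Add(j, Mul(2, -1, -6)), Mul(2, j)) = Mul(Add(j, 12), Mul(2, j)) = Mul(Add(12, j), Mul(2, j)) = Mul(2, j, Add(12, j)))
Mul(754, Function('b')(6)) = Mul(754, Mul(2, 6, Add(12, 6))) = Mul(754, Mul(2, 6, 18)) = Mul(754, 216) = 162864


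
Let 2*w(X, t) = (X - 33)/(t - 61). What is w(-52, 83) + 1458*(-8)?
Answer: -513301/44 ≈ -11666.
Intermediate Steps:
w(X, t) = (-33 + X)/(2*(-61 + t)) (w(X, t) = ((X - 33)/(t - 61))/2 = ((-33 + X)/(-61 + t))/2 = (-33 + X)/(2*(-61 + t)))
w(-52, 83) + 1458*(-8) = (-33 - 52)/(2*(-61 + 83)) + 1458*(-8) = (½)*(-85)/22 - 11664 = (½)*(1/22)*(-85) - 11664 = -85/44 - 11664 = -513301/44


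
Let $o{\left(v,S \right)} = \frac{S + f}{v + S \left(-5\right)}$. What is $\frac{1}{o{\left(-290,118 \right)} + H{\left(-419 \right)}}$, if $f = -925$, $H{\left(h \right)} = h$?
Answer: $- \frac{880}{367913} \approx -0.0023919$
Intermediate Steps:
$o{\left(v,S \right)} = \frac{-925 + S}{v - 5 S}$ ($o{\left(v,S \right)} = \frac{S - 925}{v + S \left(-5\right)} = \frac{-925 + S}{v - 5 S}$)
$\frac{1}{o{\left(-290,118 \right)} + H{\left(-419 \right)}} = \frac{1}{\frac{925 - 118}{\left(-1\right) \left(-290\right) + 5 \cdot 118} - 419} = \frac{1}{\frac{925 - 118}{290 + 590} - 419} = \frac{1}{\frac{1}{880} \cdot 807 - 419} = \frac{1}{\frac{807}{880} - 419} = \frac{1}{- \frac{367913}{880}} = - \frac{880}{367913}$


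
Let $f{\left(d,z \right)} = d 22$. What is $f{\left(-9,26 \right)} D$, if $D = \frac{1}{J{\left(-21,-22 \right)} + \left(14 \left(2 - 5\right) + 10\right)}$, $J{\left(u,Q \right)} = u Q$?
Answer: $- \frac{99}{215} \approx -0.46046$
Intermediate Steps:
$f{\left(d,z \right)} = 22 d$
$J{\left(u,Q \right)} = Q u$
$D = \frac{1}{430}$ ($D = \frac{1}{\left(-22\right) \left(-21\right) + \left(14 \left(2 - 5\right) + 10\right)} = \frac{1}{462 + \left(14 \left(-3\right) + 10\right)} = \frac{1}{462 + \left(-42 + 10\right)} = \frac{1}{462 - 32} = \frac{1}{430} \approx 0.0023256$)
$f{\left(-9,26 \right)} D = 22 \left(-9\right) \frac{1}{430} = \left(-198\right) \frac{1}{430} = - \frac{99}{215}$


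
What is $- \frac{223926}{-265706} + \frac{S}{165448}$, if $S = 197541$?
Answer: $\frac{44767968897}{21980263144} \approx 2.0367$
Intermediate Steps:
$- \frac{223926}{-265706} + \frac{S}{165448} = - \frac{223926}{-265706} + \frac{197541}{165448} = \left(-223926\right) \left(- \frac{1}{265706}\right) + 197541 \cdot \frac{1}{165448} = \frac{111963}{132853} + \frac{197541}{165448} = \frac{44767968897}{21980263144}$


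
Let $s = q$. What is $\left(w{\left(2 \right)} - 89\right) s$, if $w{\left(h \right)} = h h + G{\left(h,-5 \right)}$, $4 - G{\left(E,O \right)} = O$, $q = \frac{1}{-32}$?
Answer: $\frac{19}{8} \approx 2.375$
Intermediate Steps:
$q = - \frac{1}{32} \approx -0.03125$
$G{\left(E,O \right)} = 4 - O$
$s = - \frac{1}{32} \approx -0.03125$
$w{\left(h \right)} = 9 + h^{2}$ ($w{\left(h \right)} = h h + \left(4 - -5\right) = h^{2} + \left(4 + 5\right) = h^{2} + 9 = 9 + h^{2}$)
$\left(w{\left(2 \right)} - 89\right) s = \left(\left(9 + 2^{2}\right) - 89\right) \left(- \frac{1}{32}\right) = \left(\left(9 + 4\right) - 89\right) \left(- \frac{1}{32}\right) = \left(13 - 89\right) \left(- \frac{1}{32}\right) = \left(-76\right) \left(- \frac{1}{32}\right) = \frac{19}{8}$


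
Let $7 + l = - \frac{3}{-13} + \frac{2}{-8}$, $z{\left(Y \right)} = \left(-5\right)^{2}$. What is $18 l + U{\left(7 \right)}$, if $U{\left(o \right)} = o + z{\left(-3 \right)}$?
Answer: $- \frac{2453}{26} \approx -94.346$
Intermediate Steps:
$z{\left(Y \right)} = 25$
$U{\left(o \right)} = 25 + o$ ($U{\left(o \right)} = o + 25 = 25 + o$)
$l = - \frac{365}{52}$ ($l = -7 + \left(- \frac{3}{-13} + \frac{2}{-8}\right) = -7 + \left(\left(-3\right) \left(- \frac{1}{13}\right) + 2 \left(- \frac{1}{8}\right)\right) = -7 + \left(\frac{3}{13} - \frac{1}{4}\right) = -7 - \frac{1}{52} = - \frac{365}{52} \approx -7.0192$)
$18 l + U{\left(7 \right)} = 18 \left(- \frac{365}{52}\right) + \left(25 + 7\right) = - \frac{3285}{26} + 32 = - \frac{2453}{26}$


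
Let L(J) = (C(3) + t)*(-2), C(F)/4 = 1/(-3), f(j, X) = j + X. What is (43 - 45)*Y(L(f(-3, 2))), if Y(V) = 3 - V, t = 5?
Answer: -62/3 ≈ -20.667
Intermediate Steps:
f(j, X) = X + j
C(F) = -4/3 (C(F) = 4/(-3) = 4*(-⅓) = -4/3)
L(J) = -22/3 (L(J) = (-4/3 + 5)*(-2) = (11/3)*(-2) = -22/3)
(43 - 45)*Y(L(f(-3, 2))) = (43 - 45)*(3 - 1*(-22/3)) = -2*(3 + 22/3) = -2*31/3 = -62/3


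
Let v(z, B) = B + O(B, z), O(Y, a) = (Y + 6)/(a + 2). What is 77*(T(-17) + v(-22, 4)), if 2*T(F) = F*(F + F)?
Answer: 45045/2 ≈ 22523.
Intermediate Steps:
O(Y, a) = (6 + Y)/(2 + a)
T(F) = F² (T(F) = (F*(F + F))/2 = (F*(2*F))/2 = (2*F²)/2 = F²)
v(z, B) = B + (6 + B)/(2 + z)
77*(T(-17) + v(-22, 4)) = 77*((-17)² + (6 + 4 + 4*(2 - 22))/(2 - 22)) = 77*(289 + (6 + 4 + 4*(-20))/(-20)) = 77*(289 - (6 + 4 - 80)/20) = 77*(289 - 1/20*(-70)) = 77*(289 + 7/2) = 77*(585/2) = 45045/2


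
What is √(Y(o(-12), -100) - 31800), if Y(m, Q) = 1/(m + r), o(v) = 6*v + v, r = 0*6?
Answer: I*√56095221/42 ≈ 178.33*I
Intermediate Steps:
r = 0
o(v) = 7*v
Y(m, Q) = 1/m (Y(m, Q) = 1/(m + 0) = 1/m)
√(Y(o(-12), -100) - 31800) = √(1/(7*(-12)) - 31800) = √(1/(-84) - 31800) = √(-1/84 - 31800) = √(-2671201/84) = I*√56095221/42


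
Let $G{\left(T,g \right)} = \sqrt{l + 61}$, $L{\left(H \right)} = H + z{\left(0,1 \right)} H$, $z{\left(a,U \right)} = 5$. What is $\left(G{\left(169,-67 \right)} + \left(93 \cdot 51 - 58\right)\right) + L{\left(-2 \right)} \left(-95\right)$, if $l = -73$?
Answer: $5825 + 2 i \sqrt{3} \approx 5825.0 + 3.4641 i$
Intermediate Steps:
$L{\left(H \right)} = 6 H$ ($L{\left(H \right)} = H + 5 H = 6 H$)
$G{\left(T,g \right)} = 2 i \sqrt{3}$ ($G{\left(T,g \right)} = \sqrt{-73 + 61} = \sqrt{-12} = 2 i \sqrt{3}$)
$\left(G{\left(169,-67 \right)} + \left(93 \cdot 51 - 58\right)\right) + L{\left(-2 \right)} \left(-95\right) = \left(2 i \sqrt{3} + \left(93 \cdot 51 - 58\right)\right) + 6 \left(-2\right) \left(-95\right) = \left(2 i \sqrt{3} + \left(4743 - 58\right)\right) - -1140 = \left(2 i \sqrt{3} + 4685\right) + 1140 = \left(4685 + 2 i \sqrt{3}\right) + 1140 = 5825 + 2 i \sqrt{3}$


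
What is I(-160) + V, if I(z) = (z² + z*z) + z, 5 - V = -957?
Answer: 52002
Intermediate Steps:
V = 962 (V = 5 - 1*(-957) = 5 + 957 = 962)
I(z) = z + 2*z² (I(z) = (z² + z²) + z = 2*z² + z = z + 2*z²)
I(-160) + V = -160*(1 + 2*(-160)) + 962 = -160*(1 - 320) + 962 = -160*(-319) + 962 = 51040 + 962 = 52002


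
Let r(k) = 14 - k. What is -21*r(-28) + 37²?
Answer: 487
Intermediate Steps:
-21*r(-28) + 37² = -21*(14 - 1*(-28)) + 37² = -21*(14 + 28) + 1369 = -21*42 + 1369 = -882 + 1369 = 487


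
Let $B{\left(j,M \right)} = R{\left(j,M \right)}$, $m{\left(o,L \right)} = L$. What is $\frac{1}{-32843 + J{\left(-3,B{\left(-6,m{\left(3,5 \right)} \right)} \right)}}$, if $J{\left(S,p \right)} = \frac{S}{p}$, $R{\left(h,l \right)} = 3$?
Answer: $- \frac{1}{32844} \approx -3.0447 \cdot 10^{-5}$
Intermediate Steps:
$B{\left(j,M \right)} = 3$
$\frac{1}{-32843 + J{\left(-3,B{\left(-6,m{\left(3,5 \right)} \right)} \right)}} = \frac{1}{-32843 - \frac{3}{3}} = \frac{1}{-32843 - 1} = \frac{1}{-32844} = - \frac{1}{32844}$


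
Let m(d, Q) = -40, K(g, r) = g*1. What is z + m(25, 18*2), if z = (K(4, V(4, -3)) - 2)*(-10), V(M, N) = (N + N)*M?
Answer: -60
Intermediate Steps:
V(M, N) = 2*M*N (V(M, N) = (2*N)*M = 2*M*N)
K(g, r) = g
z = -20 (z = (4 - 2)*(-10) = 2*(-10) = -20)
z + m(25, 18*2) = -20 - 40 = -60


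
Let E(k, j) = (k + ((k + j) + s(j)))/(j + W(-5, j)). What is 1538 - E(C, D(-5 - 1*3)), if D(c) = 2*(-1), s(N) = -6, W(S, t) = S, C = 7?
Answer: 10772/7 ≈ 1538.9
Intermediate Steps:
D(c) = -2
E(k, j) = (-6 + j + 2*k)/(-5 + j) (E(k, j) = (k + ((k + j) - 6))/(j - 5) = (k + ((j + k) - 6))/(-5 + j) = (k + (-6 + j + k))/(-5 + j) = (-6 + j + 2*k)/(-5 + j))
1538 - E(C, D(-5 - 1*3)) = 1538 - (-6 - 2 + 2*7)/(-5 - 2) = 1538 - (-6 - 2 + 14)/(-7) = 1538 - (-1)*6/7 = 1538 - 1*(-6/7) = 1538 + 6/7 = 10772/7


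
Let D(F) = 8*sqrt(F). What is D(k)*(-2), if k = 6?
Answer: -16*sqrt(6) ≈ -39.192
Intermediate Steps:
D(k)*(-2) = (8*sqrt(6))*(-2) = -16*sqrt(6)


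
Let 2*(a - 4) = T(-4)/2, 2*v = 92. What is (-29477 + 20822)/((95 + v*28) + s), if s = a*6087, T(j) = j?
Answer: -2885/6548 ≈ -0.44059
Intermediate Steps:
v = 46 (v = (1/2)*92 = 46)
a = 3 (a = 4 + (-4/2)/2 = 4 + (-4*1/2)/2 = 4 + (1/2)*(-2) = 4 - 1 = 3)
s = 18261 (s = 3*6087 = 18261)
(-29477 + 20822)/((95 + v*28) + s) = (-29477 + 20822)/((95 + 46*28) + 18261) = -8655/((95 + 1288) + 18261) = -8655/(1383 + 18261) = -8655/19644 = -8655*1/19644 = -2885/6548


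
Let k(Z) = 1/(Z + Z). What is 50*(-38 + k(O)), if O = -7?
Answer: -13325/7 ≈ -1903.6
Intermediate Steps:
k(Z) = 1/(2*Z)
50*(-38 + k(O)) = 50*(-38 + (½)/(-7)) = 50*(-38 + (½)*(-⅐)) = 50*(-38 - 1/14) = 50*(-533/14) = -13325/7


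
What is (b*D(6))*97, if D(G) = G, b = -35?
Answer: -20370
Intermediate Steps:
(b*D(6))*97 = -35*6*97 = -210*97 = -20370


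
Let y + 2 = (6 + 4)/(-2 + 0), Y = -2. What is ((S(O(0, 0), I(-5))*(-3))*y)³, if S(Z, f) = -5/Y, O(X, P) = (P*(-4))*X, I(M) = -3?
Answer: 1157625/8 ≈ 1.4470e+5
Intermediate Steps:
y = -7 (y = -2 + (6 + 4)/(-2 + 0) = -2 + 10/(-2) = -2 + 10*(-½) = -2 - 5 = -7)
O(X, P) = -4*P*X (O(X, P) = (-4*P)*X = -4*P*X)
S(Z, f) = 5/2 (S(Z, f) = -5/(-2) = -5*(-½) = 5/2)
((S(O(0, 0), I(-5))*(-3))*y)³ = (((5/2)*(-3))*(-7))³ = (-15/2*(-7))³ = (105/2)³ = 1157625/8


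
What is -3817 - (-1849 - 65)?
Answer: -1903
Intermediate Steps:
-3817 - (-1849 - 65) = -3817 - 1*(-1914) = -3817 + 1914 = -1903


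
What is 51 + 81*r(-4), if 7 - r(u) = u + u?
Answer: 1266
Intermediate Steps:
r(u) = 7 - 2*u (r(u) = 7 - (u + u) = 7 - 2*u)
51 + 81*r(-4) = 51 + 81*(7 - 2*(-4)) = 51 + 81*(7 + 8) = 51 + 81*15 = 51 + 1215 = 1266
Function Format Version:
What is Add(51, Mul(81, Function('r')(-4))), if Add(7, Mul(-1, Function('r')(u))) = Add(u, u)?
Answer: 1266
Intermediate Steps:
Function('r')(u) = Add(7, Mul(-2, u)) (Function('r')(u) = Add(7, Mul(-1, Add(u, u))) = Add(7, Mul(-1, Mul(2, u))) = Add(7, Mul(-2, u)))
Add(51, Mul(81, Function('r')(-4))) = Add(51, Mul(81, Add(7, Mul(-2, -4)))) = Add(51, Mul(81, Add(7, 8))) = Add(51, Mul(81, 15)) = Add(51, 1215) = 1266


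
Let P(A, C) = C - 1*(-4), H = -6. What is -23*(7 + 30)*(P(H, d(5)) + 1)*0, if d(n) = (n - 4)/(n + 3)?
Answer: 0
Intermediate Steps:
d(n) = (-4 + n)/(3 + n)
P(A, C) = 4 + C (P(A, C) = C + 4 = 4 + C)
-23*(7 + 30)*(P(H, d(5)) + 1)*0 = -23*(7 + 30)*((4 + (-4 + 5)/(3 + 5)) + 1)*0 = -851*((4 + 1/8) + 1)*0 = -851*((4 + (⅛)*1) + 1)*0 = -851*((4 + ⅛) + 1)*0 = -851*(33/8 + 1)*0 = -851*41/8*0 = -23*1517/8*0 = -34891/8*0 = 0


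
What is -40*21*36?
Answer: -30240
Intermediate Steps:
-40*21*36 = -840*36 = -30240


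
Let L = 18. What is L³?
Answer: 5832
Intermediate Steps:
L³ = 18³ = 5832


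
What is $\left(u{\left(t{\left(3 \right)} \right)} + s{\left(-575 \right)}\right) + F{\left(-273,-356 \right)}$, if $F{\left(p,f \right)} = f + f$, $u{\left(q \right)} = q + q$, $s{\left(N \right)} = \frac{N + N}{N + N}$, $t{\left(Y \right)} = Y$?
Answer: $-705$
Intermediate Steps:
$s{\left(N \right)} = 1$ ($s{\left(N \right)} = \frac{2 N}{2 N} = 2 N \frac{1}{2 N} = 1$)
$u{\left(q \right)} = 2 q$
$F{\left(p,f \right)} = 2 f$
$\left(u{\left(t{\left(3 \right)} \right)} + s{\left(-575 \right)}\right) + F{\left(-273,-356 \right)} = \left(2 \cdot 3 + 1\right) + 2 \left(-356\right) = \left(6 + 1\right) - 712 = 7 - 712 = -705$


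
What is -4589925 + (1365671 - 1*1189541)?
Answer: -4413795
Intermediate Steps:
-4589925 + (1365671 - 1*1189541) = -4589925 + (1365671 - 1189541) = -4589925 + 176130 = -4413795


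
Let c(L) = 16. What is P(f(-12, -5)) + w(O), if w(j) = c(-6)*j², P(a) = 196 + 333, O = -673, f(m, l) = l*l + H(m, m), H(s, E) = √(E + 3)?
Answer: 7247393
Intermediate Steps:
H(s, E) = √(3 + E)
f(m, l) = l² + √(3 + m) (f(m, l) = l*l + √(3 + m) = l² + √(3 + m))
P(a) = 529
w(j) = 16*j²
P(f(-12, -5)) + w(O) = 529 + 16*(-673)² = 529 + 16*452929 = 529 + 7246864 = 7247393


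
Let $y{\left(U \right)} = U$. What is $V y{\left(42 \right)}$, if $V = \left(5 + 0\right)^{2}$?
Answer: $1050$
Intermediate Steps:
$V = 25$ ($V = 5^{2} = 25$)
$V y{\left(42 \right)} = 25 \cdot 42 = 1050$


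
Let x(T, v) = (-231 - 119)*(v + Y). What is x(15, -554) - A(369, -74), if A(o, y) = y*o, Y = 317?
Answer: 110256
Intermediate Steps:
A(o, y) = o*y
x(T, v) = -110950 - 350*v (x(T, v) = (-231 - 119)*(v + 317) = -350*(317 + v) = -110950 - 350*v)
x(15, -554) - A(369, -74) = (-110950 - 350*(-554)) - 369*(-74) = (-110950 + 193900) - 1*(-27306) = 82950 + 27306 = 110256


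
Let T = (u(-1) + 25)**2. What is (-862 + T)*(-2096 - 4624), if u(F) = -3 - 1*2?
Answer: 3104640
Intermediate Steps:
u(F) = -5 (u(F) = -3 - 2 = -5)
T = 400 (T = (-5 + 25)**2 = 20**2 = 400)
(-862 + T)*(-2096 - 4624) = (-862 + 400)*(-2096 - 4624) = -462*(-6720) = 3104640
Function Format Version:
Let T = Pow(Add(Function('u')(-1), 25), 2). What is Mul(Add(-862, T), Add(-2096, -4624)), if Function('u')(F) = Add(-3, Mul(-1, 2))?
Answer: 3104640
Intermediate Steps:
Function('u')(F) = -5 (Function('u')(F) = Add(-3, -2) = -5)
T = 400 (T = Pow(Add(-5, 25), 2) = Pow(20, 2) = 400)
Mul(Add(-862, T), Add(-2096, -4624)) = Mul(Add(-862, 400), Add(-2096, -4624)) = Mul(-462, -6720) = 3104640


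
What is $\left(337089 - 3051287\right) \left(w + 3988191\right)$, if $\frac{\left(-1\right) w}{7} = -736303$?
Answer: $-24814044945776$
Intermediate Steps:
$w = 5154121$ ($w = \left(-7\right) \left(-736303\right) = 5154121$)
$\left(337089 - 3051287\right) \left(w + 3988191\right) = \left(337089 - 3051287\right) \left(5154121 + 3988191\right) = \left(-2714198\right) 9142312 = -24814044945776$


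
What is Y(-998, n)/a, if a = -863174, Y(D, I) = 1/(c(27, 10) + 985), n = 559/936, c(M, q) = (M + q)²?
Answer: -1/2031911596 ≈ -4.9215e-10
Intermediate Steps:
n = 43/72 (n = 559*(1/936) = 43/72 ≈ 0.59722)
Y(D, I) = 1/2354 (Y(D, I) = 1/((27 + 10)² + 985) = 1/(37² + 985) = 1/(1369 + 985) = 1/2354)
Y(-998, n)/a = (1/2354)/(-863174) = (1/2354)*(-1/863174) = -1/2031911596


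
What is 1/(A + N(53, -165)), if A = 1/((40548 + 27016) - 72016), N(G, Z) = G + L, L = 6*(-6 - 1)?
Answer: 4452/48971 ≈ 0.090911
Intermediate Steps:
L = -42 (L = 6*(-7) = -42)
N(G, Z) = -42 + G (N(G, Z) = G - 42 = -42 + G)
A = -1/4452 (A = 1/(67564 - 72016) = 1/(-4452) = -1/4452 ≈ -0.00022462)
1/(A + N(53, -165)) = 1/(-1/4452 + (-42 + 53)) = 1/(-1/4452 + 11) = 1/(48971/4452) = 4452/48971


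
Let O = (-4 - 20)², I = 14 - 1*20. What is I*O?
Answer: -3456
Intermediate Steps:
I = -6 (I = 14 - 20 = -6)
O = 576 (O = (-24)² = 576)
I*O = -6*576 = -3456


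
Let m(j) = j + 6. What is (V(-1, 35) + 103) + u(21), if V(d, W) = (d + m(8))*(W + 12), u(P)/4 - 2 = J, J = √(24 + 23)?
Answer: 722 + 4*√47 ≈ 749.42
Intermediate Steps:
m(j) = 6 + j
J = √47 ≈ 6.8557
u(P) = 8 + 4*√47
V(d, W) = (12 + W)*(14 + d) (V(d, W) = (d + (6 + 8))*(W + 12) = (d + 14)*(12 + W) = (14 + d)*(12 + W) = (12 + W)*(14 + d))
(V(-1, 35) + 103) + u(21) = ((168 + 12*(-1) + 14*35 + 35*(-1)) + 103) + (8 + 4*√47) = ((168 - 12 + 490 - 35) + 103) + (8 + 4*√47) = (611 + 103) + (8 + 4*√47) = 714 + (8 + 4*√47) = 722 + 4*√47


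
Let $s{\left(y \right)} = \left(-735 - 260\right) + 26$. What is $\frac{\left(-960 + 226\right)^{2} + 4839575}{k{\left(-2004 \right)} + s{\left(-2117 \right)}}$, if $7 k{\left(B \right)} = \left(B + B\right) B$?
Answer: $\frac{12549439}{2675083} \approx 4.6912$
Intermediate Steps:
$k{\left(B \right)} = \frac{2 B^{2}}{7}$ ($k{\left(B \right)} = \frac{\left(B + B\right) B}{7} = \frac{2 B B}{7} = \frac{2 B^{2}}{7}$)
$s{\left(y \right)} = -969$ ($s{\left(y \right)} = -995 + 26 = -969$)
$\frac{\left(-960 + 226\right)^{2} + 4839575}{k{\left(-2004 \right)} + s{\left(-2117 \right)}} = \frac{\left(-960 + 226\right)^{2} + 4839575}{\frac{2 \left(-2004\right)^{2}}{7} - 969} = \frac{\left(-734\right)^{2} + 4839575}{\frac{2}{7} \cdot 4016016 - 969} = \frac{538756 + 4839575}{\frac{8032032}{7} - 969} = \frac{5378331}{\frac{8025249}{7}} = 5378331 \cdot \frac{7}{8025249} = \frac{12549439}{2675083}$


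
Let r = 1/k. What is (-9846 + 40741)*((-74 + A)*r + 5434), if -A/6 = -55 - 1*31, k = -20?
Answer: 334401301/2 ≈ 1.6720e+8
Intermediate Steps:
A = 516 (A = -6*(-55 - 1*31) = -6*(-55 - 31) = -6*(-86) = 516)
r = -1/20 (r = 1/(-20) = -1/20 ≈ -0.050000)
(-9846 + 40741)*((-74 + A)*r + 5434) = (-9846 + 40741)*((-74 + 516)*(-1/20) + 5434) = 30895*(442*(-1/20) + 5434) = 30895*(-221/10 + 5434) = 30895*(54119/10) = 334401301/2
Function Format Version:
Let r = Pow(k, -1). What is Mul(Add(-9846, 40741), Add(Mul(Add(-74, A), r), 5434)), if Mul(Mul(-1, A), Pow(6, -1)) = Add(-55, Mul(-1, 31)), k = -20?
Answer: Rational(334401301, 2) ≈ 1.6720e+8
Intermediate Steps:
A = 516 (A = Mul(-6, Add(-55, Mul(-1, 31))) = Mul(-6, Add(-55, -31)) = Mul(-6, -86) = 516)
r = Rational(-1, 20) (r = Pow(-20, -1) = Rational(-1, 20) ≈ -0.050000)
Mul(Add(-9846, 40741), Add(Mul(Add(-74, A), r), 5434)) = Mul(Add(-9846, 40741), Add(Mul(Add(-74, 516), Rational(-1, 20)), 5434)) = Mul(30895, Add(Mul(442, Rational(-1, 20)), 5434)) = Mul(30895, Add(Rational(-221, 10), 5434)) = Mul(30895, Rational(54119, 10)) = Rational(334401301, 2)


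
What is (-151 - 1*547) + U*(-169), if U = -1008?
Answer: 169654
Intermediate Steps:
(-151 - 1*547) + U*(-169) = (-151 - 1*547) - 1008*(-169) = (-151 - 547) + 170352 = -698 + 170352 = 169654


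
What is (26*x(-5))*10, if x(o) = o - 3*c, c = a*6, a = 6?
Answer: -29380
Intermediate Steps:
c = 36 (c = 6*6 = 36)
x(o) = -108 + o (x(o) = o - 3*36 = o - 108 = -108 + o)
(26*x(-5))*10 = (26*(-108 - 5))*10 = (26*(-113))*10 = -2938*10 = -29380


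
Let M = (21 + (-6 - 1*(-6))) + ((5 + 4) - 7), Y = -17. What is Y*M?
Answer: -391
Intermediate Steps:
M = 23 (M = (21 + (-6 + 6)) + (9 - 7) = (21 + 0) + 2 = 21 + 2 = 23)
Y*M = -17*23 = -391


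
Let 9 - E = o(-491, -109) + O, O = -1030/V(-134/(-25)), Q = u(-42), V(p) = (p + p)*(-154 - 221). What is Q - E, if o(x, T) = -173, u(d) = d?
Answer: -89945/402 ≈ -223.74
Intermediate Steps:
V(p) = -750*p (V(p) = (2*p)*(-375) = -750*p)
Q = -42
O = 103/402 (O = -1030/((-(-100500)/(-25))) = -1030/((-(-100500)*(-1)/25)) = -1030/((-750*134/25)) = -1030/(-4020) = -1030*(-1/4020) = 103/402 ≈ 0.25622)
E = 73061/402 (E = 9 - (-173 + 103/402) = 9 - 1*(-69443/402) = 9 + 69443/402 = 73061/402 ≈ 181.74)
Q - E = -42 - 1*73061/402 = -42 - 73061/402 = -89945/402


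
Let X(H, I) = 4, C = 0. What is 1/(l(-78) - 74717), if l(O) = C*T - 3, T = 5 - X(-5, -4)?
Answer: -1/74720 ≈ -1.3383e-5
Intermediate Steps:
T = 1 (T = 5 - 1*4 = 5 - 4 = 1)
l(O) = -3 (l(O) = 0*1 - 3 = 0 - 3 = -3)
1/(l(-78) - 74717) = 1/(-3 - 74717) = 1/(-74720) = -1/74720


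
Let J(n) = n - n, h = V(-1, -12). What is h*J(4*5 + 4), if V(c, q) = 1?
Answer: 0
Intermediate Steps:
h = 1
J(n) = 0
h*J(4*5 + 4) = 1*0 = 0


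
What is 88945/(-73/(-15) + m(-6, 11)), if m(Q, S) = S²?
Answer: 1334175/1888 ≈ 706.66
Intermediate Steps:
88945/(-73/(-15) + m(-6, 11)) = 88945/(-73/(-15) + 11²) = 88945/(-1/15*(-73) + 121) = 88945/(73/15 + 121) = 88945/(1888/15) = 88945*(15/1888) = 1334175/1888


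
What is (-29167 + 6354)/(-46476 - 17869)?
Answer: 22813/64345 ≈ 0.35454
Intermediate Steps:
(-29167 + 6354)/(-46476 - 17869) = -22813/(-64345) = -22813*(-1/64345) = 22813/64345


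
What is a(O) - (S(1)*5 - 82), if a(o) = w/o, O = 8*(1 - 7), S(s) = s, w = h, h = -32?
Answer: 233/3 ≈ 77.667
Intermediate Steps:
w = -32
O = -48 (O = 8*(-6) = -48)
a(o) = -32/o
a(O) - (S(1)*5 - 82) = -32/(-48) - (1*5 - 82) = -32*(-1/48) - (5 - 82) = 2/3 - 1*(-77) = 2/3 + 77 = 233/3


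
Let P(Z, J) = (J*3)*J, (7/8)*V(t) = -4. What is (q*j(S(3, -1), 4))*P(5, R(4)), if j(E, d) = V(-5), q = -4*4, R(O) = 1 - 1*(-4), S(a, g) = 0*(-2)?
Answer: 38400/7 ≈ 5485.7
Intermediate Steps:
S(a, g) = 0
R(O) = 5 (R(O) = 1 + 4 = 5)
V(t) = -32/7 (V(t) = (8/7)*(-4) = -32/7)
q = -16
j(E, d) = -32/7
P(Z, J) = 3*J² (P(Z, J) = (3*J)*J = 3*J²)
(q*j(S(3, -1), 4))*P(5, R(4)) = (-16*(-32/7))*(3*5²) = 512*(3*25)/7 = (512/7)*75 = 38400/7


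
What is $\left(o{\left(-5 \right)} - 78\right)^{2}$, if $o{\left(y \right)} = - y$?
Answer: $5329$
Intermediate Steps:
$\left(o{\left(-5 \right)} - 78\right)^{2} = \left(\left(-1\right) \left(-5\right) - 78\right)^{2} = \left(5 - 78\right)^{2} = \left(-73\right)^{2} = 5329$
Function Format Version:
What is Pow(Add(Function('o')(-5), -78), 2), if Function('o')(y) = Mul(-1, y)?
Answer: 5329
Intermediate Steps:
Pow(Add(Function('o')(-5), -78), 2) = Pow(Add(Mul(-1, -5), -78), 2) = Pow(Add(5, -78), 2) = Pow(-73, 2) = 5329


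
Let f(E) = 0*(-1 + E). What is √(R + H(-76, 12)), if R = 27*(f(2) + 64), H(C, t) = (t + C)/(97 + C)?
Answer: 8*√11886/21 ≈ 41.533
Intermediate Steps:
f(E) = 0
H(C, t) = (C + t)/(97 + C)
R = 1728 (R = 27*(0 + 64) = 27*64 = 1728)
√(R + H(-76, 12)) = √(1728 + (-76 + 12)/(97 - 76)) = √(1728 - 64/21) = √(36224/21) = 8*√11886/21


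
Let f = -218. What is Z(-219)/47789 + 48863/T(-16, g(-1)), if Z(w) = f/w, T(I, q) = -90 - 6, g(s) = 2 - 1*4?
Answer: -56821102745/111635104 ≈ -508.99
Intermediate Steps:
g(s) = -2 (g(s) = 2 - 4 = -2)
T(I, q) = -96
Z(w) = -218/w
Z(-219)/47789 + 48863/T(-16, g(-1)) = -218/(-219)/47789 + 48863/(-96) = -218*(-1/219)*(1/47789) + 48863*(-1/96) = (218/219)*(1/47789) - 48863/96 = 218/10465791 - 48863/96 = -56821102745/111635104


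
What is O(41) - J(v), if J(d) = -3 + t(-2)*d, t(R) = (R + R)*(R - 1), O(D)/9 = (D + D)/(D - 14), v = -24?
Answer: 955/3 ≈ 318.33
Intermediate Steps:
O(D) = 18*D/(-14 + D) (O(D) = 9*((D + D)/(D - 14)) = 9*((2*D)/(-14 + D)) = 9*(2*D/(-14 + D)) = 18*D/(-14 + D))
t(R) = 2*R*(-1 + R) (t(R) = (2*R)*(-1 + R) = 2*R*(-1 + R))
J(d) = -3 + 12*d (J(d) = -3 + (2*(-2)*(-1 - 2))*d = -3 + (2*(-2)*(-3))*d = -3 + 12*d)
O(41) - J(v) = 18*41/(-14 + 41) - (-3 + 12*(-24)) = 18*41/27 - (-3 - 288) = 18*41*(1/27) - 1*(-291) = 82/3 + 291 = 955/3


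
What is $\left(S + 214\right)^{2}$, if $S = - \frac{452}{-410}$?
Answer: $\frac{1944457216}{42025} \approx 46269.0$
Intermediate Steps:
$S = \frac{226}{205}$ ($S = \left(-452\right) \left(- \frac{1}{410}\right) = \frac{226}{205} \approx 1.1024$)
$\left(S + 214\right)^{2} = \left(\frac{226}{205} + 214\right)^{2} = \left(\frac{44096}{205}\right)^{2} = \frac{1944457216}{42025}$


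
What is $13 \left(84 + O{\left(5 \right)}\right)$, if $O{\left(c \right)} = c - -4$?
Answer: $1209$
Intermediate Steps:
$O{\left(c \right)} = 4 + c$ ($O{\left(c \right)} = c + 4 = 4 + c$)
$13 \left(84 + O{\left(5 \right)}\right) = 13 \left(84 + \left(4 + 5\right)\right) = 13 \left(84 + 9\right) = 13 \cdot 93 = 1209$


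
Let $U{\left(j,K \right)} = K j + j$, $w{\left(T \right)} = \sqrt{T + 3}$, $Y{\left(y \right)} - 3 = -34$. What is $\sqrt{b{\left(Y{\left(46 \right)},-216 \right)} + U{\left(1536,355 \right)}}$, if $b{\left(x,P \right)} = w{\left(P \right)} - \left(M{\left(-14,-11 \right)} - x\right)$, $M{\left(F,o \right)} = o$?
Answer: $\sqrt{546796 + i \sqrt{213}} \approx 739.46 + 0.01 i$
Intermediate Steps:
$Y{\left(y \right)} = -31$ ($Y{\left(y \right)} = 3 - 34 = -31$)
$w{\left(T \right)} = \sqrt{3 + T}$
$U{\left(j,K \right)} = j + K j$
$b{\left(x,P \right)} = 11 + x + \sqrt{3 + P}$ ($b{\left(x,P \right)} = \sqrt{3 + P} - \left(-11 - x\right) = \sqrt{3 + P} + \left(11 + x\right) = 11 + x + \sqrt{3 + P}$)
$\sqrt{b{\left(Y{\left(46 \right)},-216 \right)} + U{\left(1536,355 \right)}} = \sqrt{\left(11 - 31 + \sqrt{3 - 216}\right) + 1536 \left(1 + 355\right)} = \sqrt{\left(11 - 31 + \sqrt{-213}\right) + 1536 \cdot 356} = \sqrt{\left(11 - 31 + i \sqrt{213}\right) + 546816} = \sqrt{\left(-20 + i \sqrt{213}\right) + 546816} = \sqrt{546796 + i \sqrt{213}}$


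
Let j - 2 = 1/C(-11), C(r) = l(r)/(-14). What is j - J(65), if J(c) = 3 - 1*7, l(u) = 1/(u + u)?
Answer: 314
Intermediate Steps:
l(u) = 1/(2*u)
J(c) = -4 (J(c) = 3 - 7 = -4)
C(r) = -1/(28*r) (C(r) = (1/(2*r))/(-14) = (1/(2*r))*(-1/14) = -1/(28*r))
j = 310 (j = 2 + 1/(-1/28/(-11)) = 2 + 1/(-1/28*(-1/11)) = 2 + 1/(1/308) = 2 + 308 = 310)
j - J(65) = 310 - 1*(-4) = 310 + 4 = 314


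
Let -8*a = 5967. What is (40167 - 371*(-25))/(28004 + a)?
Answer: 395536/218065 ≈ 1.8138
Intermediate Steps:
a = -5967/8 (a = -⅛*5967 = -5967/8 ≈ -745.88)
(40167 - 371*(-25))/(28004 + a) = (40167 - 371*(-25))/(28004 - 5967/8) = (40167 + 9275)/(218065/8) = 49442*(8/218065) = 395536/218065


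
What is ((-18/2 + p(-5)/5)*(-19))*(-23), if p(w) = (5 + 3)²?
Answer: 8303/5 ≈ 1660.6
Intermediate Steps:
p(w) = 64 (p(w) = 8² = 64)
((-18/2 + p(-5)/5)*(-19))*(-23) = ((-18/2 + 64/5)*(-19))*(-23) = ((-18*½ + 64*(⅕))*(-19))*(-23) = ((-9 + 64/5)*(-19))*(-23) = ((19/5)*(-19))*(-23) = -361/5*(-23) = 8303/5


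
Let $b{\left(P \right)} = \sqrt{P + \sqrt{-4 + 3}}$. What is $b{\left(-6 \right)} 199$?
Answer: $199 \sqrt{-6 + i} \approx 40.481 + 489.13 i$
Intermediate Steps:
$b{\left(P \right)} = \sqrt{i + P}$ ($b{\left(P \right)} = \sqrt{P + \sqrt{-1}} = \sqrt{P + i} = \sqrt{i + P}$)
$b{\left(-6 \right)} 199 = \sqrt{i - 6} \cdot 199 = \sqrt{-6 + i} 199 = 199 \sqrt{-6 + i}$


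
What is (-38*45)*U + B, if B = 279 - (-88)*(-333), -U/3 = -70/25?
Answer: -43389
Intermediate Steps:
U = 42/5 (U = -(-210)/25 = -3*(-14/5) = 42/5 ≈ 8.4000)
B = -29025 (B = 279 - 88*333 = 279 - 29304 = -29025)
(-38*45)*U + B = -38*45*(42/5) - 29025 = -1710*42/5 - 29025 = -14364 - 29025 = -43389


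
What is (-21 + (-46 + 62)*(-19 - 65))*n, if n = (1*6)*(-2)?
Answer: 16380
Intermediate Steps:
n = -12 (n = 6*(-2) = -12)
(-21 + (-46 + 62)*(-19 - 65))*n = (-21 + (-46 + 62)*(-19 - 65))*(-12) = (-21 + 16*(-84))*(-12) = (-21 - 1344)*(-12) = -1365*(-12) = 16380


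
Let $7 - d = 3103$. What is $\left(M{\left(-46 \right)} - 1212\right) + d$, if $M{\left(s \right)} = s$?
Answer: $-4354$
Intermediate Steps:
$d = -3096$ ($d = 7 - 3103 = -3096$)
$\left(M{\left(-46 \right)} - 1212\right) + d = \left(-46 - 1212\right) - 3096 = -1258 - 3096 = -4354$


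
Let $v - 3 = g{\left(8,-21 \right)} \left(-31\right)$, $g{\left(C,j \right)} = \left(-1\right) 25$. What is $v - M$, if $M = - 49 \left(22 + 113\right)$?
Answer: $7393$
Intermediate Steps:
$g{\left(C,j \right)} = -25$
$v = 778$ ($v = 3 - -775 = 3 + 775 = 778$)
$M = -6615$ ($M = \left(-49\right) 135 = -6615$)
$v - M = 778 - -6615 = 778 + 6615 = 7393$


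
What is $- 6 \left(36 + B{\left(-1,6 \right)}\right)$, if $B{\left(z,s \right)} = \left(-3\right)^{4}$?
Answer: $-702$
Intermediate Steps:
$B{\left(z,s \right)} = 81$
$- 6 \left(36 + B{\left(-1,6 \right)}\right) = - 6 \left(36 + 81\right) = \left(-6\right) 117 = -702$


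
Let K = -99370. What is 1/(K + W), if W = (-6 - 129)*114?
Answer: -1/114760 ≈ -8.7138e-6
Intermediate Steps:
W = -15390 (W = -135*114 = -15390)
1/(K + W) = 1/(-99370 - 15390) = 1/(-114760) = -1/114760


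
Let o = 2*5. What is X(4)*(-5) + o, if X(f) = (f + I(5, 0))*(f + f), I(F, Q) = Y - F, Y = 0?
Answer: 50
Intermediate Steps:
I(F, Q) = -F (I(F, Q) = 0 - F = -F)
X(f) = 2*f*(-5 + f) (X(f) = (f - 1*5)*(f + f) = (f - 5)*(2*f) = (-5 + f)*(2*f) = 2*f*(-5 + f))
o = 10
X(4)*(-5) + o = (2*4*(-5 + 4))*(-5) + 10 = (2*4*(-1))*(-5) + 10 = -8*(-5) + 10 = 40 + 10 = 50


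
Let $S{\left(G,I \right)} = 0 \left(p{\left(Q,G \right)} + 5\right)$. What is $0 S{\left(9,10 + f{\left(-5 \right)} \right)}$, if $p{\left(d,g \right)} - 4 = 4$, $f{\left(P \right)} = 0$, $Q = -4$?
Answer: $0$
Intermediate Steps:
$p{\left(d,g \right)} = 8$ ($p{\left(d,g \right)} = 4 + 4 = 8$)
$S{\left(G,I \right)} = 0$ ($S{\left(G,I \right)} = 0 \left(8 + 5\right) = 0 \cdot 13 = 0$)
$0 S{\left(9,10 + f{\left(-5 \right)} \right)} = 0 \cdot 0 = 0$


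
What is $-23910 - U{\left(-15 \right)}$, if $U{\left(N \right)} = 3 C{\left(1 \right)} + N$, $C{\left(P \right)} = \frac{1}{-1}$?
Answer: $-23892$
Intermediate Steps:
$C{\left(P \right)} = -1$
$U{\left(N \right)} = -3 + N$ ($U{\left(N \right)} = 3 \left(-1\right) + N = -3 + N$)
$-23910 - U{\left(-15 \right)} = -23910 - \left(-3 - 15\right) = -23910 - -18 = -23910 + 18 = -23892$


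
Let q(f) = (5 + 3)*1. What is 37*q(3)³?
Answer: 18944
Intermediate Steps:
q(f) = 8 (q(f) = 8*1 = 8)
37*q(3)³ = 37*8³ = 37*512 = 18944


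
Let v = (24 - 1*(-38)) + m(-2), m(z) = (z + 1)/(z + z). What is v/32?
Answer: 249/128 ≈ 1.9453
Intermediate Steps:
m(z) = (1 + z)/(2*z) (m(z) = (1 + z)/((2*z)) = (1 + z)*(1/(2*z)) = (1 + z)/(2*z))
v = 249/4 (v = (24 - 1*(-38)) + (½)*(1 - 2)/(-2) = (24 + 38) + (½)*(-½)*(-1) = 62 + ¼ = 249/4 ≈ 62.250)
v/32 = (249/4)/32 = (1/32)*(249/4) = 249/128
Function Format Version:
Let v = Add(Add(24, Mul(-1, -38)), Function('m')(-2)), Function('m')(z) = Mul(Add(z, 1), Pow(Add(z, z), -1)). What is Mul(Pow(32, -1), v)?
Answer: Rational(249, 128) ≈ 1.9453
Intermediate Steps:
Function('m')(z) = Mul(Rational(1, 2), Pow(z, -1), Add(1, z)) (Function('m')(z) = Mul(Add(1, z), Pow(Mul(2, z), -1)) = Mul(Add(1, z), Mul(Rational(1, 2), Pow(z, -1))) = Mul(Rational(1, 2), Pow(z, -1), Add(1, z)))
v = Rational(249, 4) (v = Add(Add(24, Mul(-1, -38)), Mul(Rational(1, 2), Pow(-2, -1), Add(1, -2))) = Add(Add(24, 38), Mul(Rational(1, 2), Rational(-1, 2), -1)) = Add(62, Rational(1, 4)) = Rational(249, 4) ≈ 62.250)
Mul(Pow(32, -1), v) = Mul(Pow(32, -1), Rational(249, 4)) = Mul(Rational(1, 32), Rational(249, 4)) = Rational(249, 128)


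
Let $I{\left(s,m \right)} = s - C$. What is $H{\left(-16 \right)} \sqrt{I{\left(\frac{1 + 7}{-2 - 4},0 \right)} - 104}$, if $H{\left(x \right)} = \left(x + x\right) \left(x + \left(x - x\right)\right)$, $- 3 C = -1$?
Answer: $\frac{512 i \sqrt{951}}{3} \approx 5263.1 i$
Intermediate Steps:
$C = \frac{1}{3}$ ($C = \left(- \frac{1}{3}\right) \left(-1\right) = \frac{1}{3} \approx 0.33333$)
$I{\left(s,m \right)} = - \frac{1}{3} + s$ ($I{\left(s,m \right)} = s - \frac{1}{3} = - \frac{1}{3} + s$)
$H{\left(x \right)} = 2 x^{2}$ ($H{\left(x \right)} = 2 x \left(x + 0\right) = 2 x x = 2 x^{2}$)
$H{\left(-16 \right)} \sqrt{I{\left(\frac{1 + 7}{-2 - 4},0 \right)} - 104} = 2 \left(-16\right)^{2} \sqrt{\left(- \frac{1}{3} + \frac{1 + 7}{-2 - 4}\right) - 104} = 2 \cdot 256 \sqrt{\left(- \frac{1}{3} + \frac{8}{-6}\right) - 104} = 512 \sqrt{\left(- \frac{1}{3} + 8 \left(- \frac{1}{6}\right)\right) - 104} = 512 \sqrt{\left(- \frac{1}{3} - \frac{4}{3}\right) - 104} = 512 \sqrt{- \frac{5}{3} - 104} = 512 \sqrt{- \frac{317}{3}} = 512 \frac{i \sqrt{951}}{3} = \frac{512 i \sqrt{951}}{3}$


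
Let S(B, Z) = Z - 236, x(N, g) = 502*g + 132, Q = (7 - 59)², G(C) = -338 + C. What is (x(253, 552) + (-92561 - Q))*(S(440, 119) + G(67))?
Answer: -70604748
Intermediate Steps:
Q = 2704 (Q = (-52)² = 2704)
x(N, g) = 132 + 502*g
S(B, Z) = -236 + Z
(x(253, 552) + (-92561 - Q))*(S(440, 119) + G(67)) = ((132 + 502*552) + (-92561 - 1*2704))*((-236 + 119) + (-338 + 67)) = ((132 + 277104) + (-92561 - 2704))*(-117 - 271) = (277236 - 95265)*(-388) = 181971*(-388) = -70604748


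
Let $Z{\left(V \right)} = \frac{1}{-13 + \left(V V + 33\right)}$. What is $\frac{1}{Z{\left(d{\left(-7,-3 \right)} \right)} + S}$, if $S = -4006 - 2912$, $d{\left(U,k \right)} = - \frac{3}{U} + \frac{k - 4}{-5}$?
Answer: $- \frac{28596}{197825903} \approx -0.00014455$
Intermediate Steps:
$d{\left(U,k \right)} = \frac{4}{5} - \frac{3}{U} - \frac{k}{5}$ ($d{\left(U,k \right)} = - \frac{3}{U} + \left(k - 4\right) \left(- \frac{1}{5}\right) = - \frac{3}{U} + \left(-4 + k\right) \left(- \frac{1}{5}\right) = - \frac{3}{U} - \left(- \frac{4}{5} + \frac{k}{5}\right) = \frac{4}{5} - \frac{3}{U} - \frac{k}{5}$)
$Z{\left(V \right)} = \frac{1}{20 + V^{2}}$ ($Z{\left(V \right)} = \frac{1}{-13 + \left(V^{2} + 33\right)} = \frac{1}{-13 + \left(33 + V^{2}\right)} = \frac{1}{20 + V^{2}}$)
$S = -6918$
$\frac{1}{Z{\left(d{\left(-7,-3 \right)} \right)} + S} = \frac{1}{\frac{1}{20 + \left(\frac{4}{5} - \frac{3}{-7} - - \frac{3}{5}\right)^{2}} - 6918} = \frac{1}{\frac{1}{20 + \left(\frac{4}{5} - - \frac{3}{7} + \frac{3}{5}\right)^{2}} - 6918} = \frac{1}{\frac{1}{20 + \left(\frac{4}{5} + \frac{3}{7} + \frac{3}{5}\right)^{2}} - 6918} = \frac{1}{\frac{1}{20 + \left(\frac{64}{35}\right)^{2}} - 6918} = \frac{1}{\frac{1}{20 + \frac{4096}{1225}} - 6918} = \frac{1}{\frac{1}{\frac{28596}{1225}} - 6918} = \frac{1}{\frac{1225}{28596} - 6918} = \frac{1}{- \frac{197825903}{28596}} = - \frac{28596}{197825903}$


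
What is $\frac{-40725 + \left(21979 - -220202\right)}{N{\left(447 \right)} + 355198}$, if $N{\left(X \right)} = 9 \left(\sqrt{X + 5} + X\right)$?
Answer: $\frac{72367225776}{129039690229} - \frac{3626208 \sqrt{113}}{129039690229} \approx 0.56052$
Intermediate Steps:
$N{\left(X \right)} = 9 X + 9 \sqrt{5 + X}$ ($N{\left(X \right)} = 9 \left(\sqrt{5 + X} + X\right) = 9 \left(X + \sqrt{5 + X}\right) = 9 X + 9 \sqrt{5 + X}$)
$\frac{-40725 + \left(21979 - -220202\right)}{N{\left(447 \right)} + 355198} = \frac{-40725 + \left(21979 - -220202\right)}{\left(9 \cdot 447 + 9 \sqrt{5 + 447}\right) + 355198} = \frac{-40725 + \left(21979 + 220202\right)}{\left(4023 + 9 \sqrt{452}\right) + 355198} = \frac{-40725 + 242181}{\left(4023 + 9 \cdot 2 \sqrt{113}\right) + 355198} = \frac{201456}{\left(4023 + 18 \sqrt{113}\right) + 355198} = \frac{201456}{359221 + 18 \sqrt{113}}$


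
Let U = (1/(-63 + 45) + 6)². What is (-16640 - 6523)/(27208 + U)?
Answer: -7504812/8826841 ≈ -0.85023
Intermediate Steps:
U = 11449/324 (U = (1/(-18) + 6)² = (-1/18 + 6)² = (107/18)² = 11449/324 ≈ 35.336)
(-16640 - 6523)/(27208 + U) = (-16640 - 6523)/(27208 + 11449/324) = -23163/8826841/324 = -23163*324/8826841 = -7504812/8826841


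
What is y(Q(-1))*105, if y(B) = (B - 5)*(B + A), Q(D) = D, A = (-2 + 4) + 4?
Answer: -3150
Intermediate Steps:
A = 6 (A = 2 + 4 = 6)
y(B) = (-5 + B)*(6 + B) (y(B) = (B - 5)*(B + 6) = (-5 + B)*(6 + B))
y(Q(-1))*105 = (-30 - 1 + (-1)**2)*105 = (-30 - 1 + 1)*105 = -30*105 = -3150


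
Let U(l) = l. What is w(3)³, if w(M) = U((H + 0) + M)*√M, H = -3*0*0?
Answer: 81*√3 ≈ 140.30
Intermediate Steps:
H = 0 (H = 0*0 = 0)
w(M) = M^(3/2) (w(M) = ((0 + 0) + M)*√M = (0 + M)*√M = M*√M = M^(3/2))
w(3)³ = (3^(3/2))³ = (3*√3)³ = 81*√3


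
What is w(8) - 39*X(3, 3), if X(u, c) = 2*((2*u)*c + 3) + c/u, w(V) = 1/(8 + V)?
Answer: -26831/16 ≈ -1676.9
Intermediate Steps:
X(u, c) = 6 + c/u + 4*c*u (X(u, c) = 2*(2*c*u + 3) + c/u = 2*(3 + 2*c*u) + c/u = (6 + 4*c*u) + c/u = 6 + c/u + 4*c*u)
w(8) - 39*X(3, 3) = 1/(8 + 8) - 39*(6 + 3/3 + 4*3*3) = 1/16 - 39*(6 + 3*(⅓) + 36) = 1/16 - 39*(6 + 1 + 36) = 1/16 - 39*43 = 1/16 - 1677 = -26831/16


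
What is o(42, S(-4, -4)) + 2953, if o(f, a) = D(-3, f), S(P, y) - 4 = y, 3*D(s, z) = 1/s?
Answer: 26576/9 ≈ 2952.9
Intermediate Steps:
D(s, z) = 1/(3*s)
S(P, y) = 4 + y
o(f, a) = -1/9 (o(f, a) = (1/3)/(-3) = (1/3)*(-1/3) = -1/9)
o(42, S(-4, -4)) + 2953 = -1/9 + 2953 = 26576/9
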